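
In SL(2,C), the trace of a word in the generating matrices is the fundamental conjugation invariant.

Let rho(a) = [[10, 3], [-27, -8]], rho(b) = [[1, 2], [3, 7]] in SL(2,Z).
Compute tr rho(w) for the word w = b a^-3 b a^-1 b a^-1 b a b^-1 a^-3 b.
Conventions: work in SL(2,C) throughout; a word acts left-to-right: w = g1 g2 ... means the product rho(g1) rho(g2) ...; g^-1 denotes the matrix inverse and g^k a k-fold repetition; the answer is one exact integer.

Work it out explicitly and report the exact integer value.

rho(b) = [[1, 2], [3, 7]]
... * rho(a^-1) = [[-8, -3], [27, 10]]  ->  [[46, 17], [165, 61]]
... * rho(a^-1) = [[-8, -3], [27, 10]]  ->  [[91, 32], [327, 115]]
... * rho(a^-1) = [[-8, -3], [27, 10]]  ->  [[136, 47], [489, 169]]
... * rho(b) = [[1, 2], [3, 7]]  ->  [[277, 601], [996, 2161]]
... * rho(a^-1) = [[-8, -3], [27, 10]]  ->  [[14011, 5179], [50379, 18622]]
... * rho(b) = [[1, 2], [3, 7]]  ->  [[29548, 64275], [106245, 231112]]
... * rho(a^-1) = [[-8, -3], [27, 10]]  ->  [[1499041, 554106], [5390064, 1992385]]
... * rho(b) = [[1, 2], [3, 7]]  ->  [[3161359, 6876824], [11367219, 24726823]]
... * rho(a) = [[10, 3], [-27, -8]]  ->  [[-154060658, -45530515], [-553952031, -163712927]]
... * rho(b^-1) = [[7, -2], [-3, 1]]  ->  [[-941833061, 262590801], [-3386525436, 944191135]]
... * rho(a^-1) = [[-8, -3], [27, 10]]  ->  [[14624616115, 5451407193], [52585364133, 19601487658]]
... * rho(a^-1) = [[-8, -3], [27, 10]]  ->  [[30191065291, 10640223585], [108557253702, 38258784181]]
... * rho(a^-1) = [[-8, -3], [27, 10]]  ->  [[45757514467, 15829039977], [164529143271, 56916080704]]
... * rho(b) = [[1, 2], [3, 7]]  ->  [[93244634398, 202318308773], [335277385383, 727470851470]]
tr = 93244634398 + 727470851470 = 820715485868

820715485868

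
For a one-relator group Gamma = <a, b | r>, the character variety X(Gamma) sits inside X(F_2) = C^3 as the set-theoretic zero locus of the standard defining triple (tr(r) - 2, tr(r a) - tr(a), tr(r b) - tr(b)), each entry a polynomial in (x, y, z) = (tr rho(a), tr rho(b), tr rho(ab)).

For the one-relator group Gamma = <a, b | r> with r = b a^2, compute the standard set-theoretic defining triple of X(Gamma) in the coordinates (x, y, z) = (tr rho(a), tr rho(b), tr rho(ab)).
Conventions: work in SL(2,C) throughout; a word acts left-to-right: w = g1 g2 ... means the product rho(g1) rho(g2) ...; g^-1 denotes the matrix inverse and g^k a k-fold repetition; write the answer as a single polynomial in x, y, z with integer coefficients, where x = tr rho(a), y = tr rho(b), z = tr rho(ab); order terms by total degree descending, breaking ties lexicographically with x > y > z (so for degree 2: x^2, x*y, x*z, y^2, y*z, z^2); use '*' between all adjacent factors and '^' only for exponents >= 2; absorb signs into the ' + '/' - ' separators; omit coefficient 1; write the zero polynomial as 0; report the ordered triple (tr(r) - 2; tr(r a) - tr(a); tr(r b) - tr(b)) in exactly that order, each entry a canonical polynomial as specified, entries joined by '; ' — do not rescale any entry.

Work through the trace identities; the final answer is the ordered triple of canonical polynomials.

x*z - y - 2; x^2*z - x*y - x - z; x*y*z - x^2 - y^2 - y + 2

trace(b a^2) = trace(a) * trace(b a) - trace(b)   [square of a] = x*z - y
trace(b a^3) = trace(a) * trace(a b a) - trace(a b)   [square of a] = x^2*z - x*y - z
trace(b^2 a) = trace(b) * trace(a b) - trace(a) = y*z - x
trace(b^2) = trace(b) * trace(b) - trace(1) = y^2 - 2
trace(b a^2 b) = trace(a) * trace(b^2 a) - trace(b^2) = x*y*z - x^2 - y^2 + 2
assemble the triple (trace(r) - 2; trace(r a) - x; trace(r b) - y)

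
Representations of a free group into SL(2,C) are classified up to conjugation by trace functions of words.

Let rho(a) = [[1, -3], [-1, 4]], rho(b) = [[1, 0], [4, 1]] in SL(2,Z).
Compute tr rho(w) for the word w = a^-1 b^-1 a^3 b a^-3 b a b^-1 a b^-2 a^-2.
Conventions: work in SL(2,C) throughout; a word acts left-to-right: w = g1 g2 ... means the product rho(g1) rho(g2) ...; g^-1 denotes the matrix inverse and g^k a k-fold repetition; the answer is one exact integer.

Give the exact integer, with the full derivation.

rho(a^-1) = [[4, 3], [1, 1]]
... * rho(b^-1) = [[1, 0], [-4, 1]]  ->  [[-8, 3], [-3, 1]]
... * rho(a) = [[1, -3], [-1, 4]]  ->  [[-11, 36], [-4, 13]]
... * rho(a) = [[1, -3], [-1, 4]]  ->  [[-47, 177], [-17, 64]]
... * rho(a) = [[1, -3], [-1, 4]]  ->  [[-224, 849], [-81, 307]]
... * rho(b) = [[1, 0], [4, 1]]  ->  [[3172, 849], [1147, 307]]
... * rho(a^-1) = [[4, 3], [1, 1]]  ->  [[13537, 10365], [4895, 3748]]
... * rho(a^-1) = [[4, 3], [1, 1]]  ->  [[64513, 50976], [23328, 18433]]
... * rho(a^-1) = [[4, 3], [1, 1]]  ->  [[309028, 244515], [111745, 88417]]
... * rho(b) = [[1, 0], [4, 1]]  ->  [[1287088, 244515], [465413, 88417]]
... * rho(a) = [[1, -3], [-1, 4]]  ->  [[1042573, -2883204], [376996, -1042571]]
... * rho(b^-1) = [[1, 0], [-4, 1]]  ->  [[12575389, -2883204], [4547280, -1042571]]
... * rho(a) = [[1, -3], [-1, 4]]  ->  [[15458593, -49258983], [5589851, -17812124]]
... * rho(b^-1) = [[1, 0], [-4, 1]]  ->  [[212494525, -49258983], [76838347, -17812124]]
... * rho(b^-1) = [[1, 0], [-4, 1]]  ->  [[409530457, -49258983], [148086843, -17812124]]
... * rho(a^-1) = [[4, 3], [1, 1]]  ->  [[1588862845, 1179332388], [574535248, 426448405]]
... * rho(a^-1) = [[4, 3], [1, 1]]  ->  [[7534783768, 5945920923], [2724589397, 2150054149]]
tr = 7534783768 + 2150054149 = 9684837917

9684837917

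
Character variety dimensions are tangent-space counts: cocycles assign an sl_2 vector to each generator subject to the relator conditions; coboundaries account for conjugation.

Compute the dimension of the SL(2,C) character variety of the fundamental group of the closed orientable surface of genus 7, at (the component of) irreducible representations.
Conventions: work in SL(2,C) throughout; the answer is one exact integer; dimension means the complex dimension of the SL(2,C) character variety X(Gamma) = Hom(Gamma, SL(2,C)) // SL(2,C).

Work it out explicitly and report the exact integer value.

pi_1 of the closed genus-7 surface has 14 generators bound by the single product-of-commutators relator.
A cocycle assigns one sl_2 vector per generator subject to the relator condition d_2(z) = 0: dim of the unconstrained space is 3*2g = 42.
H^2 = coker(d_2) is dual to H^0 = 0 at irreducible rho (Poincare duality), so d_2 is onto: dim Z^1 = 39.
As always at irreducible rho, dim B^1 = 3.
Hence dim X = 39 - 3 = 36.

36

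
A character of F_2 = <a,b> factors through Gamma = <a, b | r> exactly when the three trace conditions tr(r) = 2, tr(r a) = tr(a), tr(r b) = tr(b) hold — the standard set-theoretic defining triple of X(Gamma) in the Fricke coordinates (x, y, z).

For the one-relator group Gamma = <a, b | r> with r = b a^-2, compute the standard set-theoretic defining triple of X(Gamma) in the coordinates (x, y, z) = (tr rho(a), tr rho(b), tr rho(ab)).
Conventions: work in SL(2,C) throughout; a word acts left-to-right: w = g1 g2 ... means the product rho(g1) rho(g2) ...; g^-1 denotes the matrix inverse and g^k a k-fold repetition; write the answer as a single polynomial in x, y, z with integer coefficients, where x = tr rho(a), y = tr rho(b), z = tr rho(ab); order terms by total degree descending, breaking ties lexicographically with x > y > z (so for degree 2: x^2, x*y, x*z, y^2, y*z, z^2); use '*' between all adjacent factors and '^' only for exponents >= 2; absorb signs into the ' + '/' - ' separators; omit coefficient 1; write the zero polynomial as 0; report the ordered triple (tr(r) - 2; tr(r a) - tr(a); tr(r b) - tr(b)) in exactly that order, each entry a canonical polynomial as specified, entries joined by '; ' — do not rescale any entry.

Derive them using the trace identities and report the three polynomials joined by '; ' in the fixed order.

x^2*y - x*z - y - 2; x*y - x - z; x^2*y^2 - x*y*z - x^2 - y^2 - y + 2

so tr(b a^-1) = tr(b) tr(a) - tr(b a) = x*y - z
tr(b a^-2) = tr(b a^-1) tr(a) - tr(b) = x^2*y - x*z - y
reduce: tr(b^2) = tr(b) tr(b) - tr(1)   [square of b] = y^2 - 2
tr(b^2 a) = tr(b) tr(a b) - tr(a)   [square of b] = y*z - x
tr(a^-1 b^2) = tr(b^2) tr(a) - tr(b^2 a)   [inverse elimination on a] = x*y^2 - y*z - x
tr(b a^-2 b) = tr(a^-1 b^2) tr(a) - tr(a^-1 b^2 a)   [inverse elimination on a] = x^2*y^2 - x*y*z - x^2 - y^2 + 2
assemble the triple (tr(r) - 2; tr(r a) - x; tr(r b) - y)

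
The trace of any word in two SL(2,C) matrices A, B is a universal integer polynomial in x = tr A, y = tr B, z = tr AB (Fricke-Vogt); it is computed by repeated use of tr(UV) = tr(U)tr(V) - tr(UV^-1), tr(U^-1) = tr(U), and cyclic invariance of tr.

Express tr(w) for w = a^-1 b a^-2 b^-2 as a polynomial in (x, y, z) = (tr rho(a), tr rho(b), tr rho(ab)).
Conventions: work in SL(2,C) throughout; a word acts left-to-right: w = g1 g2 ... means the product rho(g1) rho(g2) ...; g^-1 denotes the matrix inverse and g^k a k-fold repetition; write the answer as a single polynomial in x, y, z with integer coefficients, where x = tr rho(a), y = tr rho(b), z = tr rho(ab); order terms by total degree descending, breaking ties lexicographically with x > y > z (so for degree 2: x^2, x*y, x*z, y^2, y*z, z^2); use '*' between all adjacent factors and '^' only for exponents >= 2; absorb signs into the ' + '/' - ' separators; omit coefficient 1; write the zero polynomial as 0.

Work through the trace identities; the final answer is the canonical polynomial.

x^2*y^2*z - x^3*y - x*y^3 - x*y*z^2 + x^2*z + 3*x*y - z

tr(a^-1 b) = tr(b) * tr(a) - tr(b a)  (eliminate a^-1) = x*y - z
apply: tr(a^-1 b a^-1) = tr(a^-1 b) * tr(a) - tr(a^-1 b a)  (eliminate a^-1) = x^2*y - x*z - y
tr(b^2) = tr(b) * tr(b) - tr(1)  (reduce the b square) = y^2 - 2
apply: tr(b^2 a) = tr(b) * tr(a b) - tr(a)  (reduce the b square) = y*z - x
tr(b a^-1 b) = tr(b^2) * tr(a) - tr(b^2 a)  (eliminate a^-1) = x*y^2 - y*z - x
tr(b a b a) = tr(a b) * tr(a b) - tr(1)  (split on a) = z^2 - 2
tr(b a^-1 b a) = tr(b a b) * tr(a) - tr(b a b a)  (eliminate a^-1) = x*y*z - x^2 - z^2 + 2
tr(a^-1 b a^-1 b) = tr(b a^-1 b) * tr(a) - tr(b a^-1 b a)  (eliminate a^-1) = x^2*y^2 - 2*x*y*z + z^2 - 2
use: tr(b^-1 a^-1 b a^-1) = tr(a^-1 b a^-1) * tr(b) - tr(a^-1 b a^-1 b)  (eliminate b^-1) = x*y*z - y^2 - z^2 + 2
tr(a^-1 b^-2 a^-1 b) = tr(b^-1 a^-1 b a^-1) * tr(b) - tr(b^-1 a^-1 b a^-1 b)  (eliminate b^-1) = x*y^2*z - x^2*y - y^3 - y*z^2 + x*z + 3*y
use: tr(a^-1 b a^-2 b^-2) = tr(a^-1 b^-2 a^-1 b) * tr(a) - tr(a^-1 b^-2 a^-1 b a)  (eliminate a^-1) = x^2*y^2*z - x^3*y - x*y^3 - x*y*z^2 + x^2*z + 3*x*y - z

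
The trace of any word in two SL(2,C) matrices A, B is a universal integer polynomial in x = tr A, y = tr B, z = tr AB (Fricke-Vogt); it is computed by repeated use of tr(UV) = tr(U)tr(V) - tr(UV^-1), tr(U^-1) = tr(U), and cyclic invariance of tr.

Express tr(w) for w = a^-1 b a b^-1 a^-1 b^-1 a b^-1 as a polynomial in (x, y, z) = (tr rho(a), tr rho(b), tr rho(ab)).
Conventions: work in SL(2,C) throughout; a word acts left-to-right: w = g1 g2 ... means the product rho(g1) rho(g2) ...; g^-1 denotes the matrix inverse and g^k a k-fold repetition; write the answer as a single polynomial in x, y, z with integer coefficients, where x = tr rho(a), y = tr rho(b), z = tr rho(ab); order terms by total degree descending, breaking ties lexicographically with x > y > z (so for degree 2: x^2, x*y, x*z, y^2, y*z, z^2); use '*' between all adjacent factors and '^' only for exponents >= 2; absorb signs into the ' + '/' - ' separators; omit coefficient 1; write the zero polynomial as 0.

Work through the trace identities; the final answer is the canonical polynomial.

trace(b^-1) = trace(b) = y
and trace(b^2 a) = trace(b)*trace(a b) - trace(a) = y*z - x
trace(b^2) = trace(b)*trace(b) - trace(1) = y^2 - 2
next, trace(b a^2 b) = trace(a)*trace(b^2 a) - trace(b^2) = x*y*z - x^2 - y^2 + 2
next, trace(b a b a) = trace(a b)*trace(a b) - trace(1) = z^2 - 2
trace(b a^2 b a) = trace(a)*trace(b a b a) - trace(b a b) = x*z^2 - y*z - x
and trace(a b a^-1 b a) = trace(b a^2 b)*trace(a) - trace(b a^2 b a) = x^2*y*z - x^3 - x*y^2 - x*z^2 + y*z + 3*x
trace(a b a) = trace(a)*trace(b a) - trace(b) = x*z - y
trace(a^2 b a) = trace(a)*trace(a b a) - trace(a b) = x^2*z - x*y - z
trace(b a^2 b a b) = trace(b)*trace(a^2 b a b) - trace(a^2 b a) = x*y*z^2 - x^2*z - y^2*z + z
trace(b a b a b a) = trace(b a)*trace(b a b a) - trace(b^-1 a^-1) = z^3 - 3*z
and trace(b a b a b) = trace(b)*trace(a b a b) - trace(a b a) = y*z^2 - x*z - y
trace(b a^2 b a b a) = trace(a)*trace(b a b a b a) - trace(b a b a b) = x*z^3 - y*z^2 - 2*x*z + y
trace(a b a b a^-1 b a) = trace(b a^2 b a b)*trace(a) - trace(b a^2 b a b a) = x^2*y*z^2 - x^3*z - x*y^2*z - x*z^3 + y*z^2 + 3*x*z - y
and trace(b a b a b a b) = trace(b)*trace(a b a b a b) - trace(a b a b a) = y*z^3 - x*z^2 - 2*y*z + x
trace(b a b a b a b a) = trace(a b a b a b)*trace(a b) - trace(b a b a) = z^4 - 4*z^2 + 2
next, trace(a b a b a^-1 b a b) = trace(b a b a b a b)*trace(a) - trace(b a b a b a b a) = x*y*z^3 - x^2*z^2 - z^4 - 2*x*y*z + x^2 + 4*z^2 - 2
trace(b a b a^-1 b a b^-1 a) = trace(a b a b a^-1 b a)*trace(b) - trace(a b a b a^-1 b a b) = x^2*y^2*z^2 - x^3*y*z - x*y^3*z - 2*x*y*z^3 + x^2*z^2 + y^2*z^2 + z^4 + 5*x*y*z - x^2 - y^2 - 4*z^2 + 2
next, trace(a b^-1 a^-1 b a b a^-1 b) = trace(b a b a^-1 b a b^-1)*trace(a) - trace(b a b a^-1 b a b^-1 a) = -x^2*y^2*z^2 + 2*x^3*y*z + x*y^3*z + 2*x*y*z^3 - x^4 - x^2*y^2 - 2*x^2*z^2 - y^2*z^2 - z^4 - 4*x*y*z + 4*x^2 + y^2 + 4*z^2 - 2
and trace(a^-1 b^-1 a b^-1 a^-1 b a b) = trace(a b^-1 a^-1 b a b a^-1)*trace(b) - trace(a b^-1 a^-1 b a b a^-1 b) = x^2*y^2*z^2 - 2*x^3*y*z - x*y^3*z - 2*x*y*z^3 + x^4 + x^2*y^2 + 2*x^2*z^2 + y^2*z^2 + z^4 + 4*x*y*z - 4*x^2 - 4*z^2 + 2
and trace(a^-1 b a b^-1 a^-1 b^-1 a b^-1) = trace(a^-1 b^-1 a b^-1 a^-1 b a)*trace(b) - trace(a^-1 b^-1 a b^-1 a^-1 b a b) = -x^2*y^2*z^2 + 2*x^3*y*z + x*y^3*z + 2*x*y*z^3 - x^4 - x^2*y^2 - 2*x^2*z^2 - y^2*z^2 - z^4 - 4*x*y*z + 4*x^2 + y^2 + 4*z^2 - 2

-x^2*y^2*z^2 + 2*x^3*y*z + x*y^3*z + 2*x*y*z^3 - x^4 - x^2*y^2 - 2*x^2*z^2 - y^2*z^2 - z^4 - 4*x*y*z + 4*x^2 + y^2 + 4*z^2 - 2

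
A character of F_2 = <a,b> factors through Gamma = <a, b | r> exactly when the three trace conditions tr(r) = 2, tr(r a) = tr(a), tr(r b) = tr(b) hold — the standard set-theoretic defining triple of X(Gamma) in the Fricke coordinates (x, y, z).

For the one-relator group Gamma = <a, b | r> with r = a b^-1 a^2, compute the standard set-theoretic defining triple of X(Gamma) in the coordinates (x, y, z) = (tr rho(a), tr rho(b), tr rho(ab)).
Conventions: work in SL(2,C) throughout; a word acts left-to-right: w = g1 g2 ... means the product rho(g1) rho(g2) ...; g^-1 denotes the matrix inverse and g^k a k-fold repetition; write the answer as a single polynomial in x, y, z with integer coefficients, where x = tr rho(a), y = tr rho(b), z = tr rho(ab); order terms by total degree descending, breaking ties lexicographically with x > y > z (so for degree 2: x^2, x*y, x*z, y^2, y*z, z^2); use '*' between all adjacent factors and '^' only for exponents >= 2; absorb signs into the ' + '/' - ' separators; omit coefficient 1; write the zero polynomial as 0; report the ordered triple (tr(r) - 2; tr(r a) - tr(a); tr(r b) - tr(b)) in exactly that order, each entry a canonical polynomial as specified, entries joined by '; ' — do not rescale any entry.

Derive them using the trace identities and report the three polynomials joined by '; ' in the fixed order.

x^3*y - x^2*z - 2*x*y + z - 2; x^4*y - x^3*z - 3*x^2*y + 2*x*z - x + y; x^2*y*z - x*y^2 - x*z^2 + x - y

apply: tr(a^2) = tr(a) tr(a) - tr(1)   [square of a] = x^2 - 2
apply: tr(a^3) = tr(a) tr(a^2) - tr(a)   [square of a] = x^3 - 3*x
tr(a b a) = tr(a) tr(b a) - tr(b)   [square of a] = x*z - y
use: tr(a^3 b) = tr(a) tr(a b a) - tr(a b)   [square of a] = x^2*z - x*y - z
use: tr(a b^-1 a^2) = tr(a^3) tr(b) - tr(a^3 b)   [inverse elimination on b] = x^3*y - x^2*z - 2*x*y + z
apply: tr(a^4) = tr(a) tr(a^3) - tr(a^2)  (reduce the a square) = x^4 - 4*x^2 + 2
use: tr(a^4 b) = tr(a) tr(a^2 b a) - tr(a^2 b)  (reduce the a square) = x^3*z - x^2*y - 2*x*z + y
tr(a b^-1 a^3) = tr(a^4) tr(b) - tr(a^4 b)  (eliminate b^-1) = x^4*y - x^3*z - 3*x^2*y + 2*x*z + y
apply: tr(b a b a) = tr(a b) tr(a b) - tr(1) = z^2 - 2
apply: tr(b a b) = tr(b) tr(a b) - tr(a) = y*z - x
tr(a^2 b a b) = tr(a) tr(b a b a) - tr(b a b) = x*z^2 - y*z - x
tr(a b^-1 a^2 b) = tr(a^2 b a) tr(b) - tr(a^2 b a b) = x^2*y*z - x*y^2 - x*z^2 + x
assemble the triple (tr(r) - 2; tr(r a) - x; tr(r b) - y)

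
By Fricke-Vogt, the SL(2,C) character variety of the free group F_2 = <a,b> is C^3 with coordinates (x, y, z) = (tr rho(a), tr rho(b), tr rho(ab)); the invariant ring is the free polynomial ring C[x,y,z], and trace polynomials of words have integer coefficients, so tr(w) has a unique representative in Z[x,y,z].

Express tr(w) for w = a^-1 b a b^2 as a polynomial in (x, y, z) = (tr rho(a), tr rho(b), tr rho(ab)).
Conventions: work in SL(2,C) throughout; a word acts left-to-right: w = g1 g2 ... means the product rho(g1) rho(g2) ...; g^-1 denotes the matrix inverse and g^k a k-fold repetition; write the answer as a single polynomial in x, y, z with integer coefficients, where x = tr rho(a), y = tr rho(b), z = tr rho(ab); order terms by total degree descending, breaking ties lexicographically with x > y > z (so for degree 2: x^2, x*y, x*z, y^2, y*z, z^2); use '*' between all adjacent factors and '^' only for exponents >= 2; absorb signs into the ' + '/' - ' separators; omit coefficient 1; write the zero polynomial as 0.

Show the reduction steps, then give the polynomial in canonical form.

x*y^2*z - x^2*y - y*z^2 + y

use: trace(b a b) = trace(b)*trace(a b) - trace(a)  (reduce the b square) = y*z - x
use: trace(b a b^2) = trace(b)*trace(b a b) - trace(b a)  (reduce the b square) = y^2*z - x*y - z
use: trace(a b a b) = trace(b a)*trace(b a) - trace(1)  (split on b) = z^2 - 2
use: trace(a b a) = trace(a)*trace(b a) - trace(b)  (reduce the a square) = x*z - y
use: trace(b a b^2 a) = trace(b)*trace(a b a b) - trace(a b a)  (reduce the b square) = y*z^2 - x*z - y
trace(a^-1 b a b^2) = trace(b a b^2)*trace(a) - trace(b a b^2 a)  (eliminate a^-1) = x*y^2*z - x^2*y - y*z^2 + y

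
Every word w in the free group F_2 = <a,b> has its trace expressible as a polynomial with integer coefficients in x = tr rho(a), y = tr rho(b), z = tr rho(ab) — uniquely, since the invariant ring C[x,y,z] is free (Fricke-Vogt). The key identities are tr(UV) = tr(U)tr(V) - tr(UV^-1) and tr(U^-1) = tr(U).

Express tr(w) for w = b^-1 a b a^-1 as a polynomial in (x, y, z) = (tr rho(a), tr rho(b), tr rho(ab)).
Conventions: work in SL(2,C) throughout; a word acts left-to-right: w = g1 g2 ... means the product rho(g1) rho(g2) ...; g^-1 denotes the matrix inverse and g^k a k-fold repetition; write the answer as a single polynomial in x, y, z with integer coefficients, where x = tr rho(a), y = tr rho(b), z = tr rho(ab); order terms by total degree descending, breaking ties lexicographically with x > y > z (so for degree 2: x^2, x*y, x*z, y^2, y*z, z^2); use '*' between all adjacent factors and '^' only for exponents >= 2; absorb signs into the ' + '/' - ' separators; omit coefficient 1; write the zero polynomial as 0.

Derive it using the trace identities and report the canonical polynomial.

so tr(b a b) = tr(b) tr(a b) - tr(a)  (reduce the b square) = y*z - x
tr(b a b a) = tr(b a) tr(b a) - tr(1)  (split on b) = z^2 - 2
so tr(a b a^-1 b) = tr(b a b) tr(a) - tr(b a b a)  (eliminate a^-1) = x*y*z - x^2 - z^2 + 2
tr(b^-1 a b a^-1) = tr(a b a^-1) tr(b) - tr(a b a^-1 b)  (eliminate b^-1) = -x*y*z + x^2 + y^2 + z^2 - 2

-x*y*z + x^2 + y^2 + z^2 - 2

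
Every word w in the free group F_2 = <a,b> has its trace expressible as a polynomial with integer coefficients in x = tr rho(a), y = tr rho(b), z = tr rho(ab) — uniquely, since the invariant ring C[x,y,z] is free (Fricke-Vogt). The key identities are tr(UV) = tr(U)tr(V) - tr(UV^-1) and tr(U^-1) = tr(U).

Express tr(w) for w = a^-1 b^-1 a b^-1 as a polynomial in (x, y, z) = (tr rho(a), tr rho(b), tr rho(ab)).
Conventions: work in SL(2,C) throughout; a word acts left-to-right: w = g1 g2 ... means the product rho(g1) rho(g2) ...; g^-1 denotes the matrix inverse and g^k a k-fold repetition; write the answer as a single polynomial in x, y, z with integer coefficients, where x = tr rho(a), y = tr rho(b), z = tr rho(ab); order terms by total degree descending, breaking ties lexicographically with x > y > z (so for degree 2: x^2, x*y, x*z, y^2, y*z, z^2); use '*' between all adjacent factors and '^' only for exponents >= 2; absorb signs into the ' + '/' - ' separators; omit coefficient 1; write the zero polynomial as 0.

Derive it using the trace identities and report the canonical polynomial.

reduce: trace(b^-1 a) = trace(a) * trace(b) - trace(a b) = x*y - z
reduce: trace(b^-1 a b^-1) = trace(b^-1 a) * trace(b) - trace(b^-1 a b) = x*y^2 - y*z - x
so trace(a^2) = trace(a) * trace(a) - trace(1) = x^2 - 2
reduce: trace(a^2 b) = trace(a) * trace(b a) - trace(b) = x*z - y
reduce: trace(a b^-1 a) = trace(a^2) * trace(b) - trace(a^2 b) = x^2*y - x*z - y
trace(a b a b) = trace(a b) * trace(a b) - trace(1) = z^2 - 2
trace(a b^-1 a b) = trace(a b a) * trace(b) - trace(a b a b) = x*y*z - y^2 - z^2 + 2
trace(b^-1 a b^-1 a) = trace(a b^-1 a) * trace(b) - trace(a b^-1 a b) = x^2*y^2 - 2*x*y*z + z^2 - 2
reduce: trace(a^-1 b^-1 a b^-1) = trace(b^-1 a b^-1) * trace(a) - trace(b^-1 a b^-1 a) = x*y*z - x^2 - z^2 + 2

x*y*z - x^2 - z^2 + 2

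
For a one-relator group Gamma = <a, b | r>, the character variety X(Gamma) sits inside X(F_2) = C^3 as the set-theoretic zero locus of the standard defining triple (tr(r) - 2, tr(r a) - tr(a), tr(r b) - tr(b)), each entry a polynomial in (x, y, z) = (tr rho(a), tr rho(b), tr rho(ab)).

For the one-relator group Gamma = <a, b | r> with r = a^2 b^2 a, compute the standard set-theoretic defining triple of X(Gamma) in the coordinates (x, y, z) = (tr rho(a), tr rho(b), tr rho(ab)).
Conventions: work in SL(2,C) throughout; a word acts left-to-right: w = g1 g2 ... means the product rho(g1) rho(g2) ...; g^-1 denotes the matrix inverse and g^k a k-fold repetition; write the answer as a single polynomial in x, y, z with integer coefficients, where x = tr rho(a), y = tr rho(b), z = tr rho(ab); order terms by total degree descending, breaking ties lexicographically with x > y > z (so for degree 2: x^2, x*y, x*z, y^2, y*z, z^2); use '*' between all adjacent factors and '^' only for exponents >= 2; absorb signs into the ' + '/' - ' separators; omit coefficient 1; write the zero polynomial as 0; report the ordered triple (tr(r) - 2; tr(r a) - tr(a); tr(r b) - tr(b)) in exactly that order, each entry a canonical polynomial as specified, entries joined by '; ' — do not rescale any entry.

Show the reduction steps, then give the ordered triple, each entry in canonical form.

reduce: trace(b^2 a) = trace(b) * trace(a b) - trace(a) = y*z - x
so trace(b^2) = trace(b) * trace(b) - trace(1) = y^2 - 2
trace(b^2 a^2) = trace(a) * trace(b^2 a) - trace(b^2) = x*y*z - x^2 - y^2 + 2
reduce: trace(a^2 b^2 a) = trace(a) * trace(b^2 a^2) - trace(b^2 a) = x^2*y*z - x^3 - x*y^2 - y*z + 3*x
trace(a^2 b^2 a^2) = trace(a) * trace(a^2 b^2 a) - trace(a^2 b^2) = x^3*y*z - x^4 - x^2*y^2 - 2*x*y*z + 4*x^2 + y^2 - 2
so trace(b a b a) = trace(b a) * trace(b a) - trace(1)  (split on b) = z^2 - 2
so trace(a b a^2 b) = trace(a) * trace(b a b a) - trace(b a b)  (reduce the a square) = x*z^2 - y*z - x
trace(a b a) = trace(a) * trace(b a) - trace(b)  (reduce the a square) = x*z - y
reduce: trace(a b a^2) = trace(a) * trace(a b a) - trace(a b)  (reduce the a square) = x^2*z - x*y - z
so trace(a^2 b^2 a b) = trace(b) * trace(a b a^2 b) - trace(a b a^2)  (reduce the b square) = x*y*z^2 - x^2*z - y^2*z + z
assemble the triple (trace(r) - 2; trace(r a) - x; trace(r b) - y)

x^2*y*z - x^3 - x*y^2 - y*z + 3*x - 2; x^3*y*z - x^4 - x^2*y^2 - 2*x*y*z + 4*x^2 + y^2 - x - 2; x*y*z^2 - x^2*z - y^2*z - y + z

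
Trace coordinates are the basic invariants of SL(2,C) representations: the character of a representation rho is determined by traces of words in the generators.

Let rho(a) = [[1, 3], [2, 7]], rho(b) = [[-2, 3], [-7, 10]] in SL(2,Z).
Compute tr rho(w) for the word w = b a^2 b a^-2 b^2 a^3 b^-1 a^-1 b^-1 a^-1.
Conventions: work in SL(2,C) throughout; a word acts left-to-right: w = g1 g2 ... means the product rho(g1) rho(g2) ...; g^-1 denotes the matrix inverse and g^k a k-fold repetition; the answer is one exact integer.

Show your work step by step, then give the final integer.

-360921000760

rho(b) = [[-2, 3], [-7, 10]]
... * rho(a) = [[1, 3], [2, 7]]  ->  [[4, 15], [13, 49]]
... * rho(a) = [[1, 3], [2, 7]]  ->  [[34, 117], [111, 382]]
... * rho(b) = [[-2, 3], [-7, 10]]  ->  [[-887, 1272], [-2896, 4153]]
... * rho(a^-1) = [[7, -3], [-2, 1]]  ->  [[-8753, 3933], [-28578, 12841]]
... * rho(a^-1) = [[7, -3], [-2, 1]]  ->  [[-69137, 30192], [-225728, 98575]]
... * rho(b) = [[-2, 3], [-7, 10]]  ->  [[-73070, 94509], [-238569, 308566]]
... * rho(b) = [[-2, 3], [-7, 10]]  ->  [[-515423, 725880], [-1682824, 2369953]]
... * rho(a) = [[1, 3], [2, 7]]  ->  [[936337, 3534891], [3057082, 11541199]]
... * rho(a) = [[1, 3], [2, 7]]  ->  [[8006119, 27553248], [26139480, 89959639]]
... * rho(a) = [[1, 3], [2, 7]]  ->  [[63112615, 216891093], [206058758, 708135913]]
... * rho(b^-1) = [[10, -3], [7, -2]]  ->  [[2149363801, -623120031], [7017538971, -2034448100]]
... * rho(a^-1) = [[7, -3], [-2, 1]]  ->  [[16291786669, -7071211434], [53191668997, -23087065013]]
... * rho(b^-1) = [[10, -3], [7, -2]]  ->  [[113419386652, -34732937139], [370307234879, -113400876965]]
... * rho(a^-1) = [[7, -3], [-2, 1]]  ->  [[863401580842, -374991097095], [2818952398083, -1224322581602]]
tr = 863401580842 + -1224322581602 = -360921000760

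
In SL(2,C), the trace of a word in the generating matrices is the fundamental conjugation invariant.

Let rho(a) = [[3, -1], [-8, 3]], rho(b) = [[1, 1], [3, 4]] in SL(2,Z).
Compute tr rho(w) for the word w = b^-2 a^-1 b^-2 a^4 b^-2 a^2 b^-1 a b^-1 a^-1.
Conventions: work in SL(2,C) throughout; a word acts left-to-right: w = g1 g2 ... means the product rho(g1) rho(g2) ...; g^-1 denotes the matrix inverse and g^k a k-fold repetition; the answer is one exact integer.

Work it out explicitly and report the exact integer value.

rho(b^-1) = [[4, -1], [-3, 1]]
... * rho(b^-1) = [[4, -1], [-3, 1]]  ->  [[19, -5], [-15, 4]]
... * rho(a^-1) = [[3, 1], [8, 3]]  ->  [[17, 4], [-13, -3]]
... * rho(b^-1) = [[4, -1], [-3, 1]]  ->  [[56, -13], [-43, 10]]
... * rho(b^-1) = [[4, -1], [-3, 1]]  ->  [[263, -69], [-202, 53]]
... * rho(a) = [[3, -1], [-8, 3]]  ->  [[1341, -470], [-1030, 361]]
... * rho(a) = [[3, -1], [-8, 3]]  ->  [[7783, -2751], [-5978, 2113]]
... * rho(a) = [[3, -1], [-8, 3]]  ->  [[45357, -16036], [-34838, 12317]]
... * rho(a) = [[3, -1], [-8, 3]]  ->  [[264359, -93465], [-203050, 71789]]
... * rho(b^-1) = [[4, -1], [-3, 1]]  ->  [[1337831, -357824], [-1027567, 274839]]
... * rho(b^-1) = [[4, -1], [-3, 1]]  ->  [[6424796, -1695655], [-4934785, 1302406]]
... * rho(a) = [[3, -1], [-8, 3]]  ->  [[32839628, -11511761], [-25223603, 8842003]]
... * rho(a) = [[3, -1], [-8, 3]]  ->  [[190612972, -67374911], [-146406833, 51749612]]
... * rho(b^-1) = [[4, -1], [-3, 1]]  ->  [[964576621, -257987883], [-740876168, 198156445]]
... * rho(a) = [[3, -1], [-8, 3]]  ->  [[4957632927, -1738540270], [-3807880064, 1335345503]]
... * rho(b^-1) = [[4, -1], [-3, 1]]  ->  [[25046152518, -6696173197], [-19237556765, 5143225567]]
... * rho(a^-1) = [[3, 1], [8, 3]]  ->  [[21569071978, 4957632927], [-16566865759, -3807880064]]
tr = 21569071978 + -3807880064 = 17761191914

17761191914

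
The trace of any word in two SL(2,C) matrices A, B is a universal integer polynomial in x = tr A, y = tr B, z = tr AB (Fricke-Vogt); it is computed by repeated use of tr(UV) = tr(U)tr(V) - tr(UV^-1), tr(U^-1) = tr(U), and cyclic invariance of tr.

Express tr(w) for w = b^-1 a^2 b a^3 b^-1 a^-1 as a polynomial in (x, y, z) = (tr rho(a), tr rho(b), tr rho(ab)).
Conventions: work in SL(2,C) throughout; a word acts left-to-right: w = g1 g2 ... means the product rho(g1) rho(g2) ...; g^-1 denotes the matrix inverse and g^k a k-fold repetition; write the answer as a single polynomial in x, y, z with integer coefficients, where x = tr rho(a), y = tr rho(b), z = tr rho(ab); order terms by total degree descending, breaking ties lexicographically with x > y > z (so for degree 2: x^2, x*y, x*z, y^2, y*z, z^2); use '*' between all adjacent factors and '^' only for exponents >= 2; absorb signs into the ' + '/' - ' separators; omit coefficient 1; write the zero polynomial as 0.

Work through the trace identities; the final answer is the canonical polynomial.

trace(a b a) = trace(a)*trace(b a) - trace(b)  (reduce the a square) = x*z - y
so trace(b a^3) = trace(a)*trace(a b a) - trace(a b)  (reduce the a square) = x^2*z - x*y - z
trace(a^2 b a^2) = trace(a)*trace(b a^3) - trace(b a^2)  (reduce the a square) = x^3*z - x^2*y - 2*x*z + y
reduce: trace(a^2 b a^3) = trace(a)*trace(a^2 b a^2) - trace(a^2 b a)  (reduce the a square) = x^4*z - x^3*y - 3*x^2*z + 2*x*y + z
trace(b a b a) = trace(a b)*trace(a b) - trace(1)  (split on a) = z^2 - 2
trace(b a b) = trace(b)*trace(a b) - trace(a)  (reduce the b square) = y*z - x
so trace(b a^2 b a) = trace(a)*trace(b a b a) - trace(b a b)  (reduce the a square) = x*z^2 - y*z - x
trace(b^2) = trace(b)*trace(b) - trace(1)  (reduce the b square) = y^2 - 2
trace(b a^2 b) = trace(a)*trace(b^2 a) - trace(b^2)  (reduce the a square) = x*y*z - x^2 - y^2 + 2
trace(b a^2 b a^2) = trace(a)*trace(b a^2 b a) - trace(b a^2 b)  (reduce the a square) = x^2*z^2 - 2*x*y*z + y^2 - 2
trace(a^2 b a^3 b) = trace(a)*trace(b a^2 b a^2) - trace(b a^2 b a)  (reduce the a square) = x^3*z^2 - 2*x^2*y*z + x*y^2 - x*z^2 + y*z - x
trace(a^2 b a^3 b^-1) = trace(a^2 b a^3)*trace(b) - trace(a^2 b a^3 b)  (eliminate b^-1) = x^4*y*z - x^3*y^2 - x^3*z^2 - x^2*y*z + x*y^2 + x*z^2 + x
trace(b^-1 a^2 b a^3 b^-1) = trace(a^2 b a^3 b^-1)*trace(b) - trace(a^2 b a^3)  (eliminate b^-1) = x^4*y^2*z - x^3*y^3 - x^3*y*z^2 - x^4*z - x^2*y^2*z + x^3*y + x*y^3 + x*y*z^2 + 3*x^2*z - x*y - z
trace(a^2 b a^4) = trace(a)*trace(a b a^4) - trace(a b a^3)  (reduce the a square) = x^5*z - x^4*y - 4*x^3*z + 3*x^2*y + 3*x*z - y
reduce: trace(a^2 b a^4 b) = trace(a)*trace(b a^2 b a^3) - trace(b a^2 b a^2)  (reduce the a square) = x^4*z^2 - 2*x^3*y*z + x^2*y^2 - 2*x^2*z^2 + 3*x*y*z - x^2 - y^2 + 2
reduce: trace(a b^-1 a^2 b a^3) = trace(a^2 b a^4)*trace(b) - trace(a^2 b a^4 b)  (eliminate b^-1) = x^5*y*z - x^4*y^2 - x^4*z^2 - 2*x^3*y*z + 2*x^2*y^2 + 2*x^2*z^2 + x^2 - 2
trace(a b a^3 b) = trace(a)*trace(a b a b a) - trace(a b a b)  (reduce the a square) = x^2*z^2 - x*y*z - x^2 - z^2 + 2
trace(a^2 b a^3 b a) = trace(a)*trace(a b a^3 b a) - trace(a b a^3 b)  (reduce the a square) = x^4*z^2 - 2*x^3*y*z + x^2*y^2 - 2*x^2*z^2 + 2*x*y*z + z^2 - 2
trace(b a b a b a) = trace(b a b a)*trace(b a) - trace(a b)  (split on b) = z^3 - 3*z
trace(b a b a b) = trace(b)*trace(a b a b) - trace(a b a)  (reduce the b square) = y*z^2 - x*z - y
reduce: trace(a b a b a b a) = trace(a)*trace(b a b a b a) - trace(b a b a b)  (reduce the a square) = x*z^3 - y*z^2 - 2*x*z + y
so trace(b a^3 b a b a) = trace(a)*trace(a b a b a b a) - trace(a b a b a b)  (reduce the a square) = x^2*z^3 - x*y*z^2 - 2*x^2*z - z^3 + x*y + 3*z
so trace(b a b^2) = trace(b)*trace(a b^2) - trace(a b)  (reduce the b square) = y^2*z - x*y - z
reduce: trace(a b a b^2 a) = trace(a)*trace(b a b^2 a) - trace(b a b^2)  (reduce the a square) = x*y*z^2 - x^2*z - y^2*z + z
so trace(b a^3 b a b) = trace(a)*trace(a b a b^2 a) - trace(a b a b^2)  (reduce the a square) = x^2*y*z^2 - x^3*z - x*y^2*z - y*z^2 + 2*x*z + y
trace(a^2 b a^3 b a b) = trace(a)*trace(b a^3 b a b a) - trace(b a^3 b a b)  (reduce the a square) = x^3*z^3 - 2*x^2*y*z^2 - x^3*z + x*y^2*z - x*z^3 + x^2*y + y*z^2 + x*z - y
reduce: trace(a b^-1 a^2 b a^3 b) = trace(a^2 b a^3 b a)*trace(b) - trace(a^2 b a^3 b a b)  (eliminate b^-1) = x^4*y*z^2 - 2*x^3*y^2*z - x^3*z^3 + x^2*y^3 + x^3*z + x*y^2*z + x*z^3 - x^2*y - x*z - y
trace(b^-1 a^2 b a^3 b^-1 a) = trace(a b^-1 a^2 b a^3)*trace(b) - trace(a b^-1 a^2 b a^3 b)  (eliminate b^-1) = x^5*y^2*z - x^4*y^3 - 2*x^4*y*z^2 + x^3*z^3 + x^2*y^3 + 2*x^2*y*z^2 - x^3*z - x*y^2*z - x*z^3 + 2*x^2*y + x*z - y
reduce: trace(b^-1 a^2 b a^3 b^-1 a^-1) = trace(b^-1 a^2 b a^3 b^-1)*trace(a) - trace(b^-1 a^2 b a^3 b^-1 a)  (eliminate a^-1) = x^4*y*z^2 - x^5*z - x^3*y^2*z - x^3*z^3 + x^4*y - x^2*y*z^2 + 4*x^3*z + x*y^2*z + x*z^3 - 3*x^2*y - 2*x*z + y

x^4*y*z^2 - x^5*z - x^3*y^2*z - x^3*z^3 + x^4*y - x^2*y*z^2 + 4*x^3*z + x*y^2*z + x*z^3 - 3*x^2*y - 2*x*z + y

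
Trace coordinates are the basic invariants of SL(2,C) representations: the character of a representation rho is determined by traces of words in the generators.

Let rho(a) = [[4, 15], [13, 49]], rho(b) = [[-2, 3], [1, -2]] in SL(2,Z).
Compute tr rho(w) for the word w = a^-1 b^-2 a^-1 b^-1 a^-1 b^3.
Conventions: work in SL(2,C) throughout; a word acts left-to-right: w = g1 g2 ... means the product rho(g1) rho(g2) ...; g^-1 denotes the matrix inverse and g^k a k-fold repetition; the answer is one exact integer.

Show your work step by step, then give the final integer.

rho(a^-1) = [[49, -15], [-13, 4]]
... * rho(b^-1) = [[-2, -3], [-1, -2]]  ->  [[-83, -117], [22, 31]]
... * rho(b^-1) = [[-2, -3], [-1, -2]]  ->  [[283, 483], [-75, -128]]
... * rho(a^-1) = [[49, -15], [-13, 4]]  ->  [[7588, -2313], [-2011, 613]]
... * rho(b^-1) = [[-2, -3], [-1, -2]]  ->  [[-12863, -18138], [3409, 4807]]
... * rho(a^-1) = [[49, -15], [-13, 4]]  ->  [[-394493, 120393], [104550, -31907]]
... * rho(b) = [[-2, 3], [1, -2]]  ->  [[909379, -1424265], [-241007, 377464]]
... * rho(b) = [[-2, 3], [1, -2]]  ->  [[-3243023, 5576667], [859478, -1477949]]
... * rho(b) = [[-2, 3], [1, -2]]  ->  [[12062713, -20882403], [-3196905, 5534332]]
tr = 12062713 + 5534332 = 17597045

17597045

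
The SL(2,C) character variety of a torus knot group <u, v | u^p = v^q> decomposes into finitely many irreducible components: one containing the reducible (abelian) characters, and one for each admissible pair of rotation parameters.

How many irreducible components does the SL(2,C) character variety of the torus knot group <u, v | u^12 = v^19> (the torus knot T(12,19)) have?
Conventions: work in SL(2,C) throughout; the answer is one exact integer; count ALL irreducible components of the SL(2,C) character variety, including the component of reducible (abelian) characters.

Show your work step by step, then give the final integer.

In the torus knot group T(12,19), u^12 = v^19 is central, so an irreducible representation sends it to +I or -I (Schur).
On an irreducible component, tr(u) is locked at 2*cos(pi*alpha/12) for some alpha in 1..11, and tr(v) at 2*cos(pi*beta/19) for some beta in 1..18.
The two central values (-1)^alpha I and (-1)^beta I must be the same matrix, so alpha and beta share a parity.
Counting: 6 odd alphas x 9 odd betas + 5 even alphas x 9 even betas = 54 + 45 = 99.
Total: 99 irreducible-character components + 1 reducible (abelian) component = 100.

100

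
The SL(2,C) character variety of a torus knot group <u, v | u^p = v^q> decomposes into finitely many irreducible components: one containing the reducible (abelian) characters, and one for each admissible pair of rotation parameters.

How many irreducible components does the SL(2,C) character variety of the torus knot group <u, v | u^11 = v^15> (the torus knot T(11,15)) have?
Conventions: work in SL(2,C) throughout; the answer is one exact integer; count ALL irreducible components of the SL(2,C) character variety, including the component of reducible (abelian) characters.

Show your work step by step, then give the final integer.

71

In the torus knot group T(11,15), u^11 = v^15 is central, so an irreducible representation sends it to +I or -I (Schur).
This locks tr(u) to 2*cos(pi*alpha/11), alpha in 1..10, and tr(v) to 2*cos(pi*beta/15), beta in 1..14, on each component of irreducible characters.
u^11 = (-1)^alpha I and v^15 = (-1)^beta I must agree, so alpha and beta have equal parity.
Enumerate parity-matched pairs: 5*7 odd-odd plus 5*7 even-even gives 70.
Total: 70 irreducible-character components + 1 reducible (abelian) component = 71.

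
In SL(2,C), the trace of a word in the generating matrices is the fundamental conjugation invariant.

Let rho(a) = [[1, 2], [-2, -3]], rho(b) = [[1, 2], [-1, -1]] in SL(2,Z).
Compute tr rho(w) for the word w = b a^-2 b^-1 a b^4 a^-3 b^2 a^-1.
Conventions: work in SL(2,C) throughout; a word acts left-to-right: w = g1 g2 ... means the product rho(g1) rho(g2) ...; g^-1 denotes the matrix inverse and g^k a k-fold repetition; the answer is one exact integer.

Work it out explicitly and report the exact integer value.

-22

rho(b) = [[1, 2], [-1, -1]]
... * rho(a^-1) = [[-3, -2], [2, 1]]  ->  [[1, 0], [1, 1]]
... * rho(a^-1) = [[-3, -2], [2, 1]]  ->  [[-3, -2], [-1, -1]]
... * rho(b^-1) = [[-1, -2], [1, 1]]  ->  [[1, 4], [0, 1]]
... * rho(a) = [[1, 2], [-2, -3]]  ->  [[-7, -10], [-2, -3]]
... * rho(b) = [[1, 2], [-1, -1]]  ->  [[3, -4], [1, -1]]
... * rho(b) = [[1, 2], [-1, -1]]  ->  [[7, 10], [2, 3]]
... * rho(b) = [[1, 2], [-1, -1]]  ->  [[-3, 4], [-1, 1]]
... * rho(b) = [[1, 2], [-1, -1]]  ->  [[-7, -10], [-2, -3]]
... * rho(a^-1) = [[-3, -2], [2, 1]]  ->  [[1, 4], [0, 1]]
... * rho(a^-1) = [[-3, -2], [2, 1]]  ->  [[5, 2], [2, 1]]
... * rho(a^-1) = [[-3, -2], [2, 1]]  ->  [[-11, -8], [-4, -3]]
... * rho(b) = [[1, 2], [-1, -1]]  ->  [[-3, -14], [-1, -5]]
... * rho(b) = [[1, 2], [-1, -1]]  ->  [[11, 8], [4, 3]]
... * rho(a^-1) = [[-3, -2], [2, 1]]  ->  [[-17, -14], [-6, -5]]
tr = -17 + -5 = -22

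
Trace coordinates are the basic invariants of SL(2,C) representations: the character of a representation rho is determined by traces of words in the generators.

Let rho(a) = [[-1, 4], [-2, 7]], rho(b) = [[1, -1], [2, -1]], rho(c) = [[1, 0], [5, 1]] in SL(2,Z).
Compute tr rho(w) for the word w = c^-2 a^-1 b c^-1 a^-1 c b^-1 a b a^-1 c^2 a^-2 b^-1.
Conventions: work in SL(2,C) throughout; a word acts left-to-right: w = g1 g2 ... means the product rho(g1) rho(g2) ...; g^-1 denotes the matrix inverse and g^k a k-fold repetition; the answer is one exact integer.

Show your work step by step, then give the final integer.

-3689026

rho(c^-1) = [[1, 0], [-5, 1]]
... * rho(c^-1) = [[1, 0], [-5, 1]]  ->  [[1, 0], [-10, 1]]
... * rho(a^-1) = [[7, -4], [2, -1]]  ->  [[7, -4], [-68, 39]]
... * rho(b) = [[1, -1], [2, -1]]  ->  [[-1, -3], [10, 29]]
... * rho(c^-1) = [[1, 0], [-5, 1]]  ->  [[14, -3], [-135, 29]]
... * rho(a^-1) = [[7, -4], [2, -1]]  ->  [[92, -53], [-887, 511]]
... * rho(c) = [[1, 0], [5, 1]]  ->  [[-173, -53], [1668, 511]]
... * rho(b^-1) = [[-1, 1], [-2, 1]]  ->  [[279, -226], [-2690, 2179]]
... * rho(a) = [[-1, 4], [-2, 7]]  ->  [[173, -466], [-1668, 4493]]
... * rho(b) = [[1, -1], [2, -1]]  ->  [[-759, 293], [7318, -2825]]
... * rho(a^-1) = [[7, -4], [2, -1]]  ->  [[-4727, 2743], [45576, -26447]]
... * rho(c) = [[1, 0], [5, 1]]  ->  [[8988, 2743], [-86659, -26447]]
... * rho(c) = [[1, 0], [5, 1]]  ->  [[22703, 2743], [-218894, -26447]]
... * rho(a^-1) = [[7, -4], [2, -1]]  ->  [[164407, -93555], [-1585152, 902023]]
... * rho(a^-1) = [[7, -4], [2, -1]]  ->  [[963739, -564073], [-9292018, 5438585]]
... * rho(b^-1) = [[-1, 1], [-2, 1]]  ->  [[164407, 399666], [-1585152, -3853433]]
tr = 164407 + -3853433 = -3689026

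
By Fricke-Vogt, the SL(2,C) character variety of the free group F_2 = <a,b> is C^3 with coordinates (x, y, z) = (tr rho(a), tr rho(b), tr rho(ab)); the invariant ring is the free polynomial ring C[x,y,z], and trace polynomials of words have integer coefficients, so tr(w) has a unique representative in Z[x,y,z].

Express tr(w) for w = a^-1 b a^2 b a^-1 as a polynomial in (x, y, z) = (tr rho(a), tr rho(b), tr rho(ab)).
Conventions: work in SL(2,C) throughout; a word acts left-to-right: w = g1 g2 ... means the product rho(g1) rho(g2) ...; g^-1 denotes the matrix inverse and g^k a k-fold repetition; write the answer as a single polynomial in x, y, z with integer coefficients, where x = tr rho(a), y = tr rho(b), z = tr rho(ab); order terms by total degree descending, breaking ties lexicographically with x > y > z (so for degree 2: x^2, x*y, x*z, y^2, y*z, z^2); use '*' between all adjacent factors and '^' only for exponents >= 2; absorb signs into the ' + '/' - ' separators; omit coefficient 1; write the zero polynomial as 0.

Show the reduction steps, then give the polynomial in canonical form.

x^3*y*z - x^4 - x^2*y^2 - x^2*z^2 + 4*x^2 + y^2 - 2

use: tr(b^2 a) = tr(b) tr(a b) - tr(a) = y*z - x
apply: tr(b^2) = tr(b) tr(b) - tr(1) = y^2 - 2
tr(b a^2 b) = tr(a) tr(b^2 a) - tr(b^2) = x*y*z - x^2 - y^2 + 2
tr(b a b a) = tr(b a) tr(b a) - tr(1)   [split at repeated b] = z^2 - 2
tr(b a^2 b a) = tr(a) tr(b a b a) - tr(b a b) = x*z^2 - y*z - x
tr(a^-1 b a^2 b) = tr(b a^2 b) tr(a) - tr(b a^2 b a) = x^2*y*z - x^3 - x*y^2 - x*z^2 + y*z + 3*x
apply: tr(a^-1 b a^2 b a^-1) = tr(a^-1 b a^2 b) tr(a) - tr(a^-1 b a^2 b a) = x^3*y*z - x^4 - x^2*y^2 - x^2*z^2 + 4*x^2 + y^2 - 2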